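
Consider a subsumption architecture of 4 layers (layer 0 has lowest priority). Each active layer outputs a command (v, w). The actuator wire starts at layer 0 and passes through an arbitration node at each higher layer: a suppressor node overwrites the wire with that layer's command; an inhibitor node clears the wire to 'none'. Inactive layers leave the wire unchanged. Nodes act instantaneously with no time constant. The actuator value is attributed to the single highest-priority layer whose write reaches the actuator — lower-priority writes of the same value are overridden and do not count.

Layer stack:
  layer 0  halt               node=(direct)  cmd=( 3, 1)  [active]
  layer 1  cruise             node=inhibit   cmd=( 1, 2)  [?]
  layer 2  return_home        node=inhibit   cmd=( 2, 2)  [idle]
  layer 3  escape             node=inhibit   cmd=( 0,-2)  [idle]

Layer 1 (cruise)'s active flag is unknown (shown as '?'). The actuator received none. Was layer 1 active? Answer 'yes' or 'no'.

yes

If layer 1 is active=yes:
  actuator would be none
If layer 1 is active=no:
  actuator would be (3, 1)
Observed none, so layer 1 was active.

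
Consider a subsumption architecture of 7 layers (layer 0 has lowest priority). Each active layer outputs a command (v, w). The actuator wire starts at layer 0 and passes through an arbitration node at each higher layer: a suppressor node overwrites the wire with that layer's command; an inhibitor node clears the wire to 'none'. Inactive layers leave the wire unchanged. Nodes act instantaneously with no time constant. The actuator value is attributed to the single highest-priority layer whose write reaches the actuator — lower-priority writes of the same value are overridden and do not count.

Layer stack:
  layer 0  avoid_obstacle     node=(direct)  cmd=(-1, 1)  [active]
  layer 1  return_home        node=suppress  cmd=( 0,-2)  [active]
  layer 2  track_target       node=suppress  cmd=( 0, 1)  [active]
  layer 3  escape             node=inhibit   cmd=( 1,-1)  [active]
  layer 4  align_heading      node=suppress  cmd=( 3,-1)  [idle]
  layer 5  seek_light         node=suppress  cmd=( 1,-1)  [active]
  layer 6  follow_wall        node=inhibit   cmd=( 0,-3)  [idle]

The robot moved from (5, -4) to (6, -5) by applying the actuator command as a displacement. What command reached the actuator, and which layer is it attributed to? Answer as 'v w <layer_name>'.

displacement = (6, -5) − (5, -4) = (1, -1)
[0] avoid_obstacle on; wire := (-1, 1)
[1] return_home on (suppress); wire := (0, -2)
[2] track_target on (suppress); wire := (0, 1)
[3] escape on (inhibit); wire := none
[4] align_heading off; pass none
[5] seek_light on (suppress); wire := (1, -1)
[6] follow_wall off; pass (1, -1)
output (1, -1) — from layer 5 (seek_light)

1 -1 seek_light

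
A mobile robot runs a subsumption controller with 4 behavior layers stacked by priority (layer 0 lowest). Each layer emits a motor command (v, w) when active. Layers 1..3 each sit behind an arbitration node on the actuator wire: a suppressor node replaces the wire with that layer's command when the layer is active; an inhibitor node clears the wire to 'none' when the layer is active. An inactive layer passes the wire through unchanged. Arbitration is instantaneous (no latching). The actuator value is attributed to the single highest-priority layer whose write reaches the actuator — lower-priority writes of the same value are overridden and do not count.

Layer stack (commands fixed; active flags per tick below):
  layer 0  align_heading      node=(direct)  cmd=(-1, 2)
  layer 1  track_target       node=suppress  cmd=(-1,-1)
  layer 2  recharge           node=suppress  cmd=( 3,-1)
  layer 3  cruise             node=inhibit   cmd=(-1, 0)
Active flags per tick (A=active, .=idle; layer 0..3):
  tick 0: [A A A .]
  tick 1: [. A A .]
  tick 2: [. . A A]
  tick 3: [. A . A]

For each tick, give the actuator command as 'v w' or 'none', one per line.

3 -1
3 -1
none
none

tick 0:
  L0 align_heading: active, feeds wire = (-1, 2)
  L1 track_target: active, suppressor → wire = (-1, -1)
  L2 recharge: active, suppressor → wire = (3, -1)
  L3 cruise: idle → wire stays (3, -1)
  actuator = (3, -1)
tick 1:
  L0 align_heading: idle → wire = none
  L1 track_target: active, suppressor → wire = (-1, -1)
  L2 recharge: active, suppressor → wire = (3, -1)
  L3 cruise: idle → wire stays (3, -1)
  actuator = (3, -1)
tick 2:
  L0 align_heading: idle → wire = none
  L1 track_target: idle → wire stays none
  L2 recharge: active, suppressor → wire = (3, -1)
  L3 cruise: active, inhibitor → wire = none
  actuator = none
tick 3:
  L0 align_heading: idle → wire = none
  L1 track_target: active, suppressor → wire = (-1, -1)
  L2 recharge: idle → wire stays (-1, -1)
  L3 cruise: active, inhibitor → wire = none
  actuator = none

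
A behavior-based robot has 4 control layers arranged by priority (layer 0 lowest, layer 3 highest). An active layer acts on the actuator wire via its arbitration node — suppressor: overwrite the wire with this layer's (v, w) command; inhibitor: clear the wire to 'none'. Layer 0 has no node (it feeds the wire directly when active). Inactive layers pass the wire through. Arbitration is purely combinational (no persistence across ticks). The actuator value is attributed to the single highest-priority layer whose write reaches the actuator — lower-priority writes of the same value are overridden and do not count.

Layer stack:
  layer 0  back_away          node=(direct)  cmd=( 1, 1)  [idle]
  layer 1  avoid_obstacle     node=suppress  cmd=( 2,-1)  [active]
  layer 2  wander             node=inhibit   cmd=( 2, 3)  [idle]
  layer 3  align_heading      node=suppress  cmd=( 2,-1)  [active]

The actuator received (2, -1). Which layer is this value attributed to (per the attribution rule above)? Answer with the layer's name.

[0] back_away off; wire := none
[1] avoid_obstacle on (suppress); wire := (2, -1)
[2] wander off; pass (2, -1)
[3] align_heading on (suppress); wire := (2, -1)
output (2, -1)
last writer: layer 3 = align_heading

align_heading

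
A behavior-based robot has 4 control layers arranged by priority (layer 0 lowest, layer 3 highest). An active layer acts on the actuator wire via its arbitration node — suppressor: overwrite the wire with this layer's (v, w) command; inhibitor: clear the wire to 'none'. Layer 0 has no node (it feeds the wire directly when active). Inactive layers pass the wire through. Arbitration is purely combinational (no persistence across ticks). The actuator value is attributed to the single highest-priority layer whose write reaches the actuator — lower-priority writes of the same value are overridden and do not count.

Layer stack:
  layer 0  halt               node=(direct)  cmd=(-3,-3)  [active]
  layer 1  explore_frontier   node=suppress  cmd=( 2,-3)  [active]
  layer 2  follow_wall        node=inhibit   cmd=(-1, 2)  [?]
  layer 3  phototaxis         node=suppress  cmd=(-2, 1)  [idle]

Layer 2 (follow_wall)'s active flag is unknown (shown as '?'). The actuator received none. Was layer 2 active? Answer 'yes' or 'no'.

yes

If layer 2 is active=yes:
  actuator would be none
If layer 2 is active=no:
  actuator would be (2, -3)
Observed none, so layer 2 was active.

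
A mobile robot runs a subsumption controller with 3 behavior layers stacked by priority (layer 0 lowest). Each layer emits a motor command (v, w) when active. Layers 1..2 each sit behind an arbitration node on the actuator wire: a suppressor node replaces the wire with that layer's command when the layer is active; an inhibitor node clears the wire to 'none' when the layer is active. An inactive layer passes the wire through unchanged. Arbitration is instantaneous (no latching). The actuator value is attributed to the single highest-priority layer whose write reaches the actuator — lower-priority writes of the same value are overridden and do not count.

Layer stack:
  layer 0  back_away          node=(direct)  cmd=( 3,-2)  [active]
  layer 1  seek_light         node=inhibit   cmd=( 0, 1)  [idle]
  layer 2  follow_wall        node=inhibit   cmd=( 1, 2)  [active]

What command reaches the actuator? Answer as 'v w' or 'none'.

none

[0] back_away on; wire := (3, -2)
[1] seek_light off; pass (3, -2)
[2] follow_wall on (inhibit); wire := none
output none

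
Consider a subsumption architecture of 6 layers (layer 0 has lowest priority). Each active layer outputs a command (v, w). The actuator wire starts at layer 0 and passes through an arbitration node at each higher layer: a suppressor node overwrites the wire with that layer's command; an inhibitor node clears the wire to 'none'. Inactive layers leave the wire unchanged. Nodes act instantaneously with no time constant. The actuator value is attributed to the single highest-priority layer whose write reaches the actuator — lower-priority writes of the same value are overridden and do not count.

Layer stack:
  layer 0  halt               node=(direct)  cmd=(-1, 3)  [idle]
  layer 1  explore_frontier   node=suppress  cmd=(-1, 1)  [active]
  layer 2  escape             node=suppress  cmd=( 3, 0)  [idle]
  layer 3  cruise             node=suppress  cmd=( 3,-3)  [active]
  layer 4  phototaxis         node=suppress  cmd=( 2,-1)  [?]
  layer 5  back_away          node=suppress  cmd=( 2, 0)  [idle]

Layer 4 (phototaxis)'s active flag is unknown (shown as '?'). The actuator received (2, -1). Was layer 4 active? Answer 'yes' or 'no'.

If layer 4 is active=yes:
  actuator would be (2, -1)
If layer 4 is active=no:
  actuator would be (3, -3)
Observed (2, -1), so layer 4 was active.

yes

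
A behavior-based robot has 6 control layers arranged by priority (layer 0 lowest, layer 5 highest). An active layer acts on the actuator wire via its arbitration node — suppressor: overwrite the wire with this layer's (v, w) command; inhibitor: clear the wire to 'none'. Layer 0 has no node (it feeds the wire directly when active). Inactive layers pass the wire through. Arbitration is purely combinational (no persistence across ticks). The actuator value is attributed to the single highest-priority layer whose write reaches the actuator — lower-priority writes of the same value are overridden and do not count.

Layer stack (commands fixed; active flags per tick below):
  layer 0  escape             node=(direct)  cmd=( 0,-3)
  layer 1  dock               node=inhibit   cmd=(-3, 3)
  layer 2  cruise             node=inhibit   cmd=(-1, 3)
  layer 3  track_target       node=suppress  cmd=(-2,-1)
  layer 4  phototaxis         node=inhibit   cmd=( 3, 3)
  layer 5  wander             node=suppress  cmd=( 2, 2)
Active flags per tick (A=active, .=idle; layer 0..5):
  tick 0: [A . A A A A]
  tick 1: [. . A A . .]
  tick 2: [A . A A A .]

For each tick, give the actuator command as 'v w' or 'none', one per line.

2 2
-2 -1
none

tick 0:
  L0 escape: active, feeds wire = (0, -3)
  L1 dock: idle → wire stays (0, -3)
  L2 cruise: active, inhibitor → wire = none
  L3 track_target: active, suppressor → wire = (-2, -1)
  L4 phototaxis: active, inhibitor → wire = none
  L5 wander: active, suppressor → wire = (2, 2)
  actuator = (2, 2)
tick 1:
  L0 escape: idle → wire = none
  L1 dock: idle → wire stays none
  L2 cruise: active, inhibitor → wire = none
  L3 track_target: active, suppressor → wire = (-2, -1)
  L4 phototaxis: idle → wire stays (-2, -1)
  L5 wander: idle → wire stays (-2, -1)
  actuator = (-2, -1)
tick 2:
  L0 escape: active, feeds wire = (0, -3)
  L1 dock: idle → wire stays (0, -3)
  L2 cruise: active, inhibitor → wire = none
  L3 track_target: active, suppressor → wire = (-2, -1)
  L4 phototaxis: active, inhibitor → wire = none
  L5 wander: idle → wire stays none
  actuator = none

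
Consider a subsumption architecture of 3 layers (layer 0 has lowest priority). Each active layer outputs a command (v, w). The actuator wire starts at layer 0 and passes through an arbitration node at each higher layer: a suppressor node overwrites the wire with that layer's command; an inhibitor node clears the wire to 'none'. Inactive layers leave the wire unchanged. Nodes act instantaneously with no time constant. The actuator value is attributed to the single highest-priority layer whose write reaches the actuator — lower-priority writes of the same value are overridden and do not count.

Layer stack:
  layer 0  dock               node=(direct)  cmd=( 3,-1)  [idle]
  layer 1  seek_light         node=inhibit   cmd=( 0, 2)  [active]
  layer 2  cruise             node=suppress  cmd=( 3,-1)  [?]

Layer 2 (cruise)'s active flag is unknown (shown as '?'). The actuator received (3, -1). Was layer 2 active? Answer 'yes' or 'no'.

If layer 2 is active=yes:
  actuator would be (3, -1)
If layer 2 is active=no:
  actuator would be none
Observed (3, -1), so layer 2 was active.

yes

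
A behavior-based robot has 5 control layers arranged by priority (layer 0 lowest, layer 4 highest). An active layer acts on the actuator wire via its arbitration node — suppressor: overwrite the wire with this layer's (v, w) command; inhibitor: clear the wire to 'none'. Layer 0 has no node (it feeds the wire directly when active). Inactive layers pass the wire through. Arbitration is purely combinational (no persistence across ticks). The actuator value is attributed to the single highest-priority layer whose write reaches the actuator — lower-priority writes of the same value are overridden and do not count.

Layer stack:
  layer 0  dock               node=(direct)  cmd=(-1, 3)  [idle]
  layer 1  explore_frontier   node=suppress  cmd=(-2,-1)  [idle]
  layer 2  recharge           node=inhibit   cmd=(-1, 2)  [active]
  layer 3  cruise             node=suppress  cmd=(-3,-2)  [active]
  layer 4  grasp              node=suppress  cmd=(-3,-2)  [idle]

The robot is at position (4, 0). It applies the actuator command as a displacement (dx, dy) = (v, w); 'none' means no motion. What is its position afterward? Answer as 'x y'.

1 -2

L0 dock: idle → wire = none
L1 explore_frontier: idle → wire stays none
L2 recharge: active, inhibitor → wire = none
L3 cruise: active, suppressor → wire = (-3, -2)
L4 grasp: idle → wire stays (-3, -2)
actuator = (-3, -2)
position: (4, 0) + (-3, -2) = (1, -2)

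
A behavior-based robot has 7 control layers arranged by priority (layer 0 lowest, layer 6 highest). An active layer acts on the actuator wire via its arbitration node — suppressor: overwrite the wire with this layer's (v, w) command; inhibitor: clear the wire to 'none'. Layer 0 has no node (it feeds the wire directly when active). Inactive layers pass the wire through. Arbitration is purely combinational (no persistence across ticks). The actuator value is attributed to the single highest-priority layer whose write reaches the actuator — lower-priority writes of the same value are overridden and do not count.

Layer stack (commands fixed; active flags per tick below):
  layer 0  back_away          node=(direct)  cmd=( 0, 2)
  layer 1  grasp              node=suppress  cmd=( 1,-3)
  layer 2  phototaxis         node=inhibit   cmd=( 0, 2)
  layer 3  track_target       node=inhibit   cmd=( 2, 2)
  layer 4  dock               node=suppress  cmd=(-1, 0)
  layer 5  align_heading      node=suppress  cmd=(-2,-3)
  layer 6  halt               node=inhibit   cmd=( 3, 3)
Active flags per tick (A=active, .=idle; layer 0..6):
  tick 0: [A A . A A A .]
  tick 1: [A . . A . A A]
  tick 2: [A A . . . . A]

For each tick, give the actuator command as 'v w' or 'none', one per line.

tick 0:
  L0 back_away: active, feeds wire = (0, 2)
  L1 grasp: active, suppressor → wire = (1, -3)
  L2 phototaxis: idle → wire stays (1, -3)
  L3 track_target: active, inhibitor → wire = none
  L4 dock: active, suppressor → wire = (-1, 0)
  L5 align_heading: active, suppressor → wire = (-2, -3)
  L6 halt: idle → wire stays (-2, -3)
  actuator = (-2, -3)
tick 1:
  L0 back_away: active, feeds wire = (0, 2)
  L1 grasp: idle → wire stays (0, 2)
  L2 phototaxis: idle → wire stays (0, 2)
  L3 track_target: active, inhibitor → wire = none
  L4 dock: idle → wire stays none
  L5 align_heading: active, suppressor → wire = (-2, -3)
  L6 halt: active, inhibitor → wire = none
  actuator = none
tick 2:
  L0 back_away: active, feeds wire = (0, 2)
  L1 grasp: active, suppressor → wire = (1, -3)
  L2 phototaxis: idle → wire stays (1, -3)
  L3 track_target: idle → wire stays (1, -3)
  L4 dock: idle → wire stays (1, -3)
  L5 align_heading: idle → wire stays (1, -3)
  L6 halt: active, inhibitor → wire = none
  actuator = none

-2 -3
none
none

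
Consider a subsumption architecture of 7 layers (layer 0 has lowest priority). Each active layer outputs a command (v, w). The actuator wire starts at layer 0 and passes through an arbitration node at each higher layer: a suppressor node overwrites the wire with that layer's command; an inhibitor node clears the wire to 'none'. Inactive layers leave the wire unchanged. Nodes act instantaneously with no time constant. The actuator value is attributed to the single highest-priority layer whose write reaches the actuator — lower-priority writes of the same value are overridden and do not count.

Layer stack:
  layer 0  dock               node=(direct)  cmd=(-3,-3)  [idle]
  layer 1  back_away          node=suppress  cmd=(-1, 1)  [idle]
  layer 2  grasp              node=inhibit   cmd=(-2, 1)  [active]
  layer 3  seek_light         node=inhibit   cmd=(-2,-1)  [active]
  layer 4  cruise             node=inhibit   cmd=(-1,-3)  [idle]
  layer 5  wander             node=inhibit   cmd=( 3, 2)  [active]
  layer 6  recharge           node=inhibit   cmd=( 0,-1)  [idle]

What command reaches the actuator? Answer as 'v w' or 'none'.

none

[0] dock off; wire := none
[1] back_away off; pass none
[2] grasp on (inhibit); wire := none
[3] seek_light on (inhibit); wire := none
[4] cruise off; pass none
[5] wander on (inhibit); wire := none
[6] recharge off; pass none
output none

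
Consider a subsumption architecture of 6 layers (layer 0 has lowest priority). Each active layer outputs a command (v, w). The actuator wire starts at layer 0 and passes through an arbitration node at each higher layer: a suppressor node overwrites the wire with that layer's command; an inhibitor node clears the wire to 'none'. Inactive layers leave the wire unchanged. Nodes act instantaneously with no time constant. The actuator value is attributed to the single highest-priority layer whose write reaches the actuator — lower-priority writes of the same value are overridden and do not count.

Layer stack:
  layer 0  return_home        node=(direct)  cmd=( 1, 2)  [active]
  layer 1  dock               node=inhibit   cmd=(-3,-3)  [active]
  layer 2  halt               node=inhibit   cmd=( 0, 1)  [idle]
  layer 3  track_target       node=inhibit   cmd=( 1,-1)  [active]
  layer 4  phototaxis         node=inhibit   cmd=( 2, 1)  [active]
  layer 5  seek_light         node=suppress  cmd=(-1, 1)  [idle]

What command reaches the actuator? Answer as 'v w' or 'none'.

none

L0 return_home: active, feeds wire = (1, 2)
L1 dock: active, inhibitor → wire = none
L2 halt: idle → wire stays none
L3 track_target: active, inhibitor → wire = none
L4 phototaxis: active, inhibitor → wire = none
L5 seek_light: idle → wire stays none
actuator = none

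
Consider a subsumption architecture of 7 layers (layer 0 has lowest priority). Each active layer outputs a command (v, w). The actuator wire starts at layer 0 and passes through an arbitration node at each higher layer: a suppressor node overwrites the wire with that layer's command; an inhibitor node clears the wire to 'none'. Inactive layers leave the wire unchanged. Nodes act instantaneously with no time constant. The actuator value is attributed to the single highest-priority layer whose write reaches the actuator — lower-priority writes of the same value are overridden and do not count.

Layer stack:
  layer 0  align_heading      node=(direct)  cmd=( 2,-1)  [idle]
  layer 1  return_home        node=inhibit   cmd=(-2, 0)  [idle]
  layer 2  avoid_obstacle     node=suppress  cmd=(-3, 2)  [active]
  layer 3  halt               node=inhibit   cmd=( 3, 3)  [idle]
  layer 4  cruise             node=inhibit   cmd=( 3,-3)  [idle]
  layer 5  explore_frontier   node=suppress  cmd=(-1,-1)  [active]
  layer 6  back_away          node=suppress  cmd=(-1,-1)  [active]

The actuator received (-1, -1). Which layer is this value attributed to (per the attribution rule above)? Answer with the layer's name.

back_away

[0] align_heading off; wire := none
[1] return_home off; pass none
[2] avoid_obstacle on (suppress); wire := (-3, 2)
[3] halt off; pass (-3, 2)
[4] cruise off; pass (-3, 2)
[5] explore_frontier on (suppress); wire := (-1, -1)
[6] back_away on (suppress); wire := (-1, -1)
output (-1, -1)
last writer: layer 6 = back_away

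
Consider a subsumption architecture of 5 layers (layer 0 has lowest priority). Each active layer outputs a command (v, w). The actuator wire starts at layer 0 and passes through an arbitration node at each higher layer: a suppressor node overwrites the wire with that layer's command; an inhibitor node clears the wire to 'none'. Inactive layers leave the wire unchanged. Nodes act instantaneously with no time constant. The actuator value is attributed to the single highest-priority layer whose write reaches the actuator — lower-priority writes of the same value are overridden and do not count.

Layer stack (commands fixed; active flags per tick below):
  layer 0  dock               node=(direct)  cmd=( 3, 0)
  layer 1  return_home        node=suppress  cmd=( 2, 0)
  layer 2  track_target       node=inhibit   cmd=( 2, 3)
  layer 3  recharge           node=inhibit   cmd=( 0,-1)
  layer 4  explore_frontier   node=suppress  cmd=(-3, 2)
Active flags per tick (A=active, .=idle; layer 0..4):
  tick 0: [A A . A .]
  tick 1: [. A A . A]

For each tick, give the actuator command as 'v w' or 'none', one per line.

none
-3 2

tick 0:
  layer 0 (dock) active — direct: (3, 0)
  layer 1 (return_home) active — suppresses: (2, 0)
  layer 2 (track_target) idle — unchanged: (2, 0)
  layer 3 (recharge) active — inhibits: none
  layer 4 (explore_frontier) idle — unchanged: none
  → actuator none
tick 1:
  layer 0 (dock) idle — none
  layer 1 (return_home) active — suppresses: (2, 0)
  layer 2 (track_target) active — inhibits: none
  layer 3 (recharge) idle — unchanged: none
  layer 4 (explore_frontier) active — suppresses: (-3, 2)
  → actuator (-3, 2)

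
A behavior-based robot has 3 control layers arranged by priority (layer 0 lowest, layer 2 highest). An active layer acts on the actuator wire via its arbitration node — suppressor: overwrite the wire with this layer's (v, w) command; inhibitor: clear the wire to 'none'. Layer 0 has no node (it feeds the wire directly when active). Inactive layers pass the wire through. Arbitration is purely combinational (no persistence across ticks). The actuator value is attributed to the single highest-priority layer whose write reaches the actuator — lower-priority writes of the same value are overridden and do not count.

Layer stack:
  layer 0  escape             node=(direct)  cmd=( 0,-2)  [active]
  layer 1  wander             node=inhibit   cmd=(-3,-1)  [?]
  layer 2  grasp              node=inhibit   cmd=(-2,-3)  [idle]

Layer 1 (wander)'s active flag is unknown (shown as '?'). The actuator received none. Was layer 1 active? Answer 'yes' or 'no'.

yes

If layer 1 is active=yes:
  actuator would be none
If layer 1 is active=no:
  actuator would be (0, -2)
Observed none, so layer 1 was active.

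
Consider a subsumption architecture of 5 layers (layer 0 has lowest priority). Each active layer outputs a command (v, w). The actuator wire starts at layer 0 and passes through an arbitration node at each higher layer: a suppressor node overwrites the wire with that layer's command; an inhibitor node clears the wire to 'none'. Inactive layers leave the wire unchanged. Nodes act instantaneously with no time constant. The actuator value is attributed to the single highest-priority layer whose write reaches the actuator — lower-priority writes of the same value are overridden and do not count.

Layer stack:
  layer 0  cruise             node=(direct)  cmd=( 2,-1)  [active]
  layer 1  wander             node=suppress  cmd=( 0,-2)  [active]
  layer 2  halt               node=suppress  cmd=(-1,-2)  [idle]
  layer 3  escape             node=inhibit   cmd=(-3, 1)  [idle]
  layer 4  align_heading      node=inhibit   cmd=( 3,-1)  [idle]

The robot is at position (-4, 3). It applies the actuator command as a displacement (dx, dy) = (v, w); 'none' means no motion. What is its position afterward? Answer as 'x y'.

-4 1

[0] cruise on; wire := (2, -1)
[1] wander on (suppress); wire := (0, -2)
[2] halt off; pass (0, -2)
[3] escape off; pass (0, -2)
[4] align_heading off; pass (0, -2)
output (0, -2)
position: (-4, 3) + (0, -2) = (-4, 1)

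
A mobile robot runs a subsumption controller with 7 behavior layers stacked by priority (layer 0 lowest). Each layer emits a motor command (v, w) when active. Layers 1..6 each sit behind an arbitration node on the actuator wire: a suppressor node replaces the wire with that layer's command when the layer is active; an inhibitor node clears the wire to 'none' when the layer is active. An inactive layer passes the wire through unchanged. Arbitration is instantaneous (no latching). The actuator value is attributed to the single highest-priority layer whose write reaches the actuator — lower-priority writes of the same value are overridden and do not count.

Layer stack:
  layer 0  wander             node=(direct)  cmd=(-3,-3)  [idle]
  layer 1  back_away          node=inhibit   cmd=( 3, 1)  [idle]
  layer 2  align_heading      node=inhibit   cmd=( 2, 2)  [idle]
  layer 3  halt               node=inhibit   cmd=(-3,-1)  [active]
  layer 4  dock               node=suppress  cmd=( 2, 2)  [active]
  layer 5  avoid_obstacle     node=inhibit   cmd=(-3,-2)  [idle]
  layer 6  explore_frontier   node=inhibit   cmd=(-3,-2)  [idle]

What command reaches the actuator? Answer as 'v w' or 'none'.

[0] wander off; wire := none
[1] back_away off; pass none
[2] align_heading off; pass none
[3] halt on (inhibit); wire := none
[4] dock on (suppress); wire := (2, 2)
[5] avoid_obstacle off; pass (2, 2)
[6] explore_frontier off; pass (2, 2)
output (2, 2)

2 2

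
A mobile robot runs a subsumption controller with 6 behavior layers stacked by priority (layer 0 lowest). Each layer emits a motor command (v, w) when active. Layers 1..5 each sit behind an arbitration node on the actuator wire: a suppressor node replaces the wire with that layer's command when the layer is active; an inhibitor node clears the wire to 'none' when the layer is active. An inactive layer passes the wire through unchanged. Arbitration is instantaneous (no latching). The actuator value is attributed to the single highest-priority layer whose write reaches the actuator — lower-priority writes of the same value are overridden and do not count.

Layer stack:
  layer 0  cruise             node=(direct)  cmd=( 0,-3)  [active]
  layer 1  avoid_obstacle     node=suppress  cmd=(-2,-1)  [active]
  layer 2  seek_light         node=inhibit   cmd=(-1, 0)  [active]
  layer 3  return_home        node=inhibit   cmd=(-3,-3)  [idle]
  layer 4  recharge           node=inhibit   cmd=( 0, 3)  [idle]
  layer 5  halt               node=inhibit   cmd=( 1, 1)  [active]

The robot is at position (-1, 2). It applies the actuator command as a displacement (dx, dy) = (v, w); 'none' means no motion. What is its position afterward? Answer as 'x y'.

layer 0 (cruise) active — direct: (0, -3)
layer 1 (avoid_obstacle) active — suppresses: (-2, -1)
layer 2 (seek_light) active — inhibits: none
layer 3 (return_home) idle — unchanged: none
layer 4 (recharge) idle — unchanged: none
layer 5 (halt) active — inhibits: none
→ actuator none
position: (-1, 2) + none = (-1, 2)

-1 2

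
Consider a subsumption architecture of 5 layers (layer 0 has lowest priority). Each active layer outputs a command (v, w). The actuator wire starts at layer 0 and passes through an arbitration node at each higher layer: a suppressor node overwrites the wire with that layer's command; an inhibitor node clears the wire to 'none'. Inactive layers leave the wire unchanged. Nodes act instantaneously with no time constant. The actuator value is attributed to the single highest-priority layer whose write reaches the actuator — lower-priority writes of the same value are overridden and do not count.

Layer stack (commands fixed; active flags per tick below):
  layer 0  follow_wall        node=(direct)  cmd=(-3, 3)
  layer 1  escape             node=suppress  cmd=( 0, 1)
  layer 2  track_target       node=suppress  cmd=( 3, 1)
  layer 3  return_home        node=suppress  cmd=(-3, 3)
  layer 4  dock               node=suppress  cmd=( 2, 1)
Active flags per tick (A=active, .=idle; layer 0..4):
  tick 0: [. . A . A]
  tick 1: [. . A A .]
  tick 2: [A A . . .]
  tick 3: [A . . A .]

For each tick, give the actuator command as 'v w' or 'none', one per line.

tick 0:
  L0 follow_wall: idle → wire = none
  L1 escape: idle → wire stays none
  L2 track_target: active, suppressor → wire = (3, 1)
  L3 return_home: idle → wire stays (3, 1)
  L4 dock: active, suppressor → wire = (2, 1)
  actuator = (2, 1)
tick 1:
  L0 follow_wall: idle → wire = none
  L1 escape: idle → wire stays none
  L2 track_target: active, suppressor → wire = (3, 1)
  L3 return_home: active, suppressor → wire = (-3, 3)
  L4 dock: idle → wire stays (-3, 3)
  actuator = (-3, 3)
tick 2:
  L0 follow_wall: active, feeds wire = (-3, 3)
  L1 escape: active, suppressor → wire = (0, 1)
  L2 track_target: idle → wire stays (0, 1)
  L3 return_home: idle → wire stays (0, 1)
  L4 dock: idle → wire stays (0, 1)
  actuator = (0, 1)
tick 3:
  L0 follow_wall: active, feeds wire = (-3, 3)
  L1 escape: idle → wire stays (-3, 3)
  L2 track_target: idle → wire stays (-3, 3)
  L3 return_home: active, suppressor → wire = (-3, 3)
  L4 dock: idle → wire stays (-3, 3)
  actuator = (-3, 3)

2 1
-3 3
0 1
-3 3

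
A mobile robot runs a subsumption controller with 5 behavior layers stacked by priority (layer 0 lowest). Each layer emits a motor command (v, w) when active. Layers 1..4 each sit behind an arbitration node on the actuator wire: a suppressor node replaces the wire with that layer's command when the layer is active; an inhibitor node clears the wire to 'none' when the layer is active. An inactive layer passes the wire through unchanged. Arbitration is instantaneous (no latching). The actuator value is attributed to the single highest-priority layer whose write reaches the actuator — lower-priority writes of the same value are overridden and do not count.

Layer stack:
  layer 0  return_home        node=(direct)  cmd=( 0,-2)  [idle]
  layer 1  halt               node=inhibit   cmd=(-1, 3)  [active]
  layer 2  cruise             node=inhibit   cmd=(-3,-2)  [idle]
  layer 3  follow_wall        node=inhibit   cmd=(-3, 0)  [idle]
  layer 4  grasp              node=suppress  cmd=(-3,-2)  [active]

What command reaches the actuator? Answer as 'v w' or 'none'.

-3 -2

layer 0 (return_home) idle — none
layer 1 (halt) active — inhibits: none
layer 2 (cruise) idle — unchanged: none
layer 3 (follow_wall) idle — unchanged: none
layer 4 (grasp) active — suppresses: (-3, -2)
→ actuator (-3, -2)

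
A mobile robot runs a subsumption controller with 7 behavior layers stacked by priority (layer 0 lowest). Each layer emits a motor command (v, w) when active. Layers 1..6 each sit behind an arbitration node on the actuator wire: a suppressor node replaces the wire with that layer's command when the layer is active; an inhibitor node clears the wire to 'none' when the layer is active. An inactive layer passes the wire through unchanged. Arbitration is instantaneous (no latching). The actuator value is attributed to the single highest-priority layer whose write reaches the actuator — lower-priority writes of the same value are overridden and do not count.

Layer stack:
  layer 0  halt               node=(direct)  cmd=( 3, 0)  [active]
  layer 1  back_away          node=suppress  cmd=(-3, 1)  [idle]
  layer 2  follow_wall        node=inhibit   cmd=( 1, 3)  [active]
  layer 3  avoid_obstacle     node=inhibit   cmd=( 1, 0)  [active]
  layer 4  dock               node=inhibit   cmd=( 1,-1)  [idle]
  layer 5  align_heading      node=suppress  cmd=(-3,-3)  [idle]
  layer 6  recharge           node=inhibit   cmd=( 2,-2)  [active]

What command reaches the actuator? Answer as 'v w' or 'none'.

none

[0] halt on; wire := (3, 0)
[1] back_away off; pass (3, 0)
[2] follow_wall on (inhibit); wire := none
[3] avoid_obstacle on (inhibit); wire := none
[4] dock off; pass none
[5] align_heading off; pass none
[6] recharge on (inhibit); wire := none
output none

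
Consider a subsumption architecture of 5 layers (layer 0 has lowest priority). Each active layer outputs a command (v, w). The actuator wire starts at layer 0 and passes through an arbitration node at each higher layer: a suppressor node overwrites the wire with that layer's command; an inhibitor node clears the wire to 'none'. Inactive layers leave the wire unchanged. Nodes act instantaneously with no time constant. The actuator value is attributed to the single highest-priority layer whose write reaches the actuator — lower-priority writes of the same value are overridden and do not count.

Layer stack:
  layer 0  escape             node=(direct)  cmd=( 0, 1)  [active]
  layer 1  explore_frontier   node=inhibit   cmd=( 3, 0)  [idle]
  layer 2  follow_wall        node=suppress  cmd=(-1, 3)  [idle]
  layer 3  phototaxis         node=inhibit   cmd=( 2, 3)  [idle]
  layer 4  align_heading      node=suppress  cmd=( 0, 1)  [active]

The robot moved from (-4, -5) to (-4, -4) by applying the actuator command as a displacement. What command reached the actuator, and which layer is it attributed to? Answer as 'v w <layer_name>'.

displacement = (-4, -4) − (-4, -5) = (0, 1)
layer 0 (escape) active — direct: (0, 1)
layer 1 (explore_frontier) idle — unchanged: (0, 1)
layer 2 (follow_wall) idle — unchanged: (0, 1)
layer 3 (phototaxis) idle — unchanged: (0, 1)
layer 4 (align_heading) active — suppresses: (0, 1)
→ actuator (0, 1) — from layer 4 (align_heading)

0 1 align_heading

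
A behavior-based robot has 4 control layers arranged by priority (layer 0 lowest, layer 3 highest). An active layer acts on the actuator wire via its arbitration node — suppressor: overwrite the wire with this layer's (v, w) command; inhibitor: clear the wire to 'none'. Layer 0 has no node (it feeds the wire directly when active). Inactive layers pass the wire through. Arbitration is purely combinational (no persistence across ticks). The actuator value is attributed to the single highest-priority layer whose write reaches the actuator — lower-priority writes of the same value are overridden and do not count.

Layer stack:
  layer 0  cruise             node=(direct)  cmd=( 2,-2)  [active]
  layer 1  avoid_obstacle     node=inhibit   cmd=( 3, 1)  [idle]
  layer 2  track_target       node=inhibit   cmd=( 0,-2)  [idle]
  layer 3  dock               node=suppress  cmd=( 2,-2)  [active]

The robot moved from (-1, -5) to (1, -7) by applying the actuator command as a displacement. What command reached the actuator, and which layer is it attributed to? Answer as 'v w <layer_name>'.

displacement = (1, -7) − (-1, -5) = (2, -2)
L0 cruise: active, feeds wire = (2, -2)
L1 avoid_obstacle: idle → wire stays (2, -2)
L2 track_target: idle → wire stays (2, -2)
L3 dock: active, suppressor → wire = (2, -2)
actuator = (2, -2) — from layer 3 (dock)

2 -2 dock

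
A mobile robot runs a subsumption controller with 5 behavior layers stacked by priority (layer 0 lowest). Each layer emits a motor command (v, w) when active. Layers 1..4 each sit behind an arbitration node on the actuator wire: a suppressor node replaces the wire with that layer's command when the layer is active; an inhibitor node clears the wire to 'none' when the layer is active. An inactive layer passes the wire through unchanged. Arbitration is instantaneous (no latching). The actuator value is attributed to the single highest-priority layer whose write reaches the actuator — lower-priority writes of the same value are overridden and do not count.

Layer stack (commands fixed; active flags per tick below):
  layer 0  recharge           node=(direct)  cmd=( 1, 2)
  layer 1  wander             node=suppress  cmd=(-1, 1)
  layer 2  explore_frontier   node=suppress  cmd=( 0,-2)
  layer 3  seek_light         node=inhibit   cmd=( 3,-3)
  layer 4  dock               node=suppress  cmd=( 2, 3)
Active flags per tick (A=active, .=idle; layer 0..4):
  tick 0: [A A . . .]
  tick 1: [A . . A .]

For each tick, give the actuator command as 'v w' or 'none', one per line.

tick 0:
  L0 recharge: active, feeds wire = (1, 2)
  L1 wander: active, suppressor → wire = (-1, 1)
  L2 explore_frontier: idle → wire stays (-1, 1)
  L3 seek_light: idle → wire stays (-1, 1)
  L4 dock: idle → wire stays (-1, 1)
  actuator = (-1, 1)
tick 1:
  L0 recharge: active, feeds wire = (1, 2)
  L1 wander: idle → wire stays (1, 2)
  L2 explore_frontier: idle → wire stays (1, 2)
  L3 seek_light: active, inhibitor → wire = none
  L4 dock: idle → wire stays none
  actuator = none

-1 1
none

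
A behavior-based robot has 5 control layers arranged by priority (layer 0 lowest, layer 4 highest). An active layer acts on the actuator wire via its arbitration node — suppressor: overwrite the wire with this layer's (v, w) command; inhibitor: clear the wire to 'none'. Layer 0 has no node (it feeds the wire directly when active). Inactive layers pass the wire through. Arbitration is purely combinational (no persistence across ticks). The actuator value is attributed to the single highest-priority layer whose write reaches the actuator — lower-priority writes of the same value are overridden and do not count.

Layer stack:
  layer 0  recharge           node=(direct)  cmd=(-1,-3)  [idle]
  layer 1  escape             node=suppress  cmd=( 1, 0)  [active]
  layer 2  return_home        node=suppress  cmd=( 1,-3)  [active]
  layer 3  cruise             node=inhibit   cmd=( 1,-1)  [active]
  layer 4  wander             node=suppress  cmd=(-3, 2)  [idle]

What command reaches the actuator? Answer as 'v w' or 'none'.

none

layer 0 (recharge) idle — none
layer 1 (escape) active — suppresses: (1, 0)
layer 2 (return_home) active — suppresses: (1, -3)
layer 3 (cruise) active — inhibits: none
layer 4 (wander) idle — unchanged: none
→ actuator none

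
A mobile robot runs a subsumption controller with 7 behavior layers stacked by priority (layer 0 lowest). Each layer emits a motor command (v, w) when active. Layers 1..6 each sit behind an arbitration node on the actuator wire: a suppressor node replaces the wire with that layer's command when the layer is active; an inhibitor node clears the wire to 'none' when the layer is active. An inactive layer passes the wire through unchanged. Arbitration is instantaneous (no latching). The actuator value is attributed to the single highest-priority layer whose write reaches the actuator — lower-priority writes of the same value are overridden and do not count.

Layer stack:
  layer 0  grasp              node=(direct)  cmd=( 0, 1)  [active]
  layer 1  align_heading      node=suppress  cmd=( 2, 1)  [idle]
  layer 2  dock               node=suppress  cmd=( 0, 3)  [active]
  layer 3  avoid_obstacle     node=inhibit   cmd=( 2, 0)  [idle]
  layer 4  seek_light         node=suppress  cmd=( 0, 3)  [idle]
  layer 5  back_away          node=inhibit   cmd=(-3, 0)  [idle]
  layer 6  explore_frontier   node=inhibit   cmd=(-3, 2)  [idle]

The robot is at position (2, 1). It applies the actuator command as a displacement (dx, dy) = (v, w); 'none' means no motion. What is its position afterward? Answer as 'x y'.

layer 0 (grasp) active — direct: (0, 1)
layer 1 (align_heading) idle — unchanged: (0, 1)
layer 2 (dock) active — suppresses: (0, 3)
layer 3 (avoid_obstacle) idle — unchanged: (0, 3)
layer 4 (seek_light) idle — unchanged: (0, 3)
layer 5 (back_away) idle — unchanged: (0, 3)
layer 6 (explore_frontier) idle — unchanged: (0, 3)
→ actuator (0, 3)
position: (2, 1) + (0, 3) = (2, 4)

2 4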